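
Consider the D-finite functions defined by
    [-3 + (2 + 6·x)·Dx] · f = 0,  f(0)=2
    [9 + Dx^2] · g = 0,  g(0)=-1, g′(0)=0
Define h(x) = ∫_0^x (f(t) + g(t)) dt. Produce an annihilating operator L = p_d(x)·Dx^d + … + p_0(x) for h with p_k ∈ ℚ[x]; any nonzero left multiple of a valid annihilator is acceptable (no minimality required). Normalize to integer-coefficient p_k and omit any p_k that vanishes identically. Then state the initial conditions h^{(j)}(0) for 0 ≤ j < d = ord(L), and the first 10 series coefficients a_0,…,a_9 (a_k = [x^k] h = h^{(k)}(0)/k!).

f: a_k = 2, 3, -9/4, 27/8, -405/64, 1701/128, -15309/512, 72171/1024, -2814669/16384, 14073345/32768, …
g: a_k = -1, 0, 9/2, 0, -27/8, 0, 81/80, 0, -729/4480, 0, …
h₀=f+g: left-lcm gives L₀, ord ≤ 3.
h=∫₀ˣh₀: take L = L₀·Dx.
L = (-63 - 216·x - 324·x^2)·Dx + (18 + 198·x + 648·x^2 + 648·x^3)·Dx^2 + (-7 - 24·x - 36·x^2)·Dx^3 + (2 + 22·x + 72·x^2 + 72·x^3)·Dx^4  (order 4).
h: a_k = 0, 1, 3/2, 3/4, 27/32, -621/320, 567/256, -73953/17920, 72171/8192, -10956303/573440, …
ICs: h(0) = 0, h′(0) = 1, h′′(0) = 3, h′′′(0) = 9/2.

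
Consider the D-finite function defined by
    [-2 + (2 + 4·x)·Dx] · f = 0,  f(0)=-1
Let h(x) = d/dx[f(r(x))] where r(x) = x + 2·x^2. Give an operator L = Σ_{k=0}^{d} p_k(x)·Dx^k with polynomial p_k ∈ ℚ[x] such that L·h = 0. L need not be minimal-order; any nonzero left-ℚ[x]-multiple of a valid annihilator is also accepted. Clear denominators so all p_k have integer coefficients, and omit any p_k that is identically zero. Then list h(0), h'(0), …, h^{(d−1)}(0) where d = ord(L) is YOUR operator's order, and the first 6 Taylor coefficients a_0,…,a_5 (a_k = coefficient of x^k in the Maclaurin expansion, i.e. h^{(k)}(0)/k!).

L = 3 + (-1 - 6·x - 12·x^2 - 16·x^3)·Dx  (order 1).
h: a_k = -1, -3, 9/2, -3/2, -75/8, 171/8, …
ICs: h(0) = -1.

f: a_k = -1, -1, 1/2, -1/2, 5/8, -7/8, …
L₀ from L_f via x↦r, Dx↦r'^{-1}Dx.
h₀' ⇒ L via d/dx closure of L₀.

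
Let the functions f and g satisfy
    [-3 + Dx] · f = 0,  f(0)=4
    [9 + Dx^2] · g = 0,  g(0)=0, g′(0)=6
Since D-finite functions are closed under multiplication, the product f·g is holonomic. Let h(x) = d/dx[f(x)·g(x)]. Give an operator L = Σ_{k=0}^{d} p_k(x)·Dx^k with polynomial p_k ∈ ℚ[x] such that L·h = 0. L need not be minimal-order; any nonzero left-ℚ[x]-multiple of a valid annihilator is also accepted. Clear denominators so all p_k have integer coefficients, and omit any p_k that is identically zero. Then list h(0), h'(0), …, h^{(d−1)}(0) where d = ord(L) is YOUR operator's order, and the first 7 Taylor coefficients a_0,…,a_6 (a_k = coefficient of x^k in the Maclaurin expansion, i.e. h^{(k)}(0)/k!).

L = 18 - 6·Dx + Dx^2  (order 2).
h: a_k = 24, 144, 216, 0, -324, -1944/5, -972/5, …
ICs: h(0) = 24, h′(0) = 144.

f: a_k = 4, 12, 18, 18, 27/2, 81/10, 81/20, …
g: a_k = 0, 6, 0, -9, 0, 81/20, 0, …
L₀ := L_f ⊗_s L_g (sym. prod.), ord ≤ 2.
h=h₀': d/dx-closure on L₀ ⇒ L.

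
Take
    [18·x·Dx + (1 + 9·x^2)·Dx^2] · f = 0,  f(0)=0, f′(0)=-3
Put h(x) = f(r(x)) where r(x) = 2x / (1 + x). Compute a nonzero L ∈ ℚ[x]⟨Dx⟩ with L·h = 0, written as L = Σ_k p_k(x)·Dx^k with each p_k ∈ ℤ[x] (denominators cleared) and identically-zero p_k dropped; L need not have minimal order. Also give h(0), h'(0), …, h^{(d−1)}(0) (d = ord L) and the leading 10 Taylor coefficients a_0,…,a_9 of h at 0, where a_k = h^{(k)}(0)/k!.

f: a_k = 0, -3, 0, 9, 0, -243/5, 0, 2187/7, 0, -2187, …
Substitute x→r, Dx→(1/r')Dx; clear ⇒ L₀.
L = (2 + 74·x)·Dx + (1 + 2·x + 37·x^2)·Dx^2  (order 2).
h: a_k = 0, -6, 6, 66, -210, -5646/5, 7062, 124158/7, -227010, -106854, …
ICs: h(0) = 0, h′(0) = -6.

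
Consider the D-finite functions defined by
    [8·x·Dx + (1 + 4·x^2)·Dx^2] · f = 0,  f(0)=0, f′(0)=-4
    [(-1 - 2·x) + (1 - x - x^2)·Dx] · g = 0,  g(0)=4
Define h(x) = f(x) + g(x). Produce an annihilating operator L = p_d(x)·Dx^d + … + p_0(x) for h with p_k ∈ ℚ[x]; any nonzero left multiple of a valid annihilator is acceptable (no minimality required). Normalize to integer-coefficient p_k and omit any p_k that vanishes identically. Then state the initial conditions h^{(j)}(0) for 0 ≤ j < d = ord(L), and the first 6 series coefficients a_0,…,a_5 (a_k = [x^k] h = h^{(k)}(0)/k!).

L = (16 - 64·x - 400·x^2 - 576·x^3 - 696·x^4 - 96·x^6)·Dx + (-13 - 24·x - 22·x^2 - 204·x^3 - 548·x^4 - 488·x^5 - 48·x^6 - 96·x^7)·Dx^2 + (2 + 5·x + 14·x^2 - 2·x^3 + 13·x^4 - 92·x^5 - 48·x^6 - 16·x^7 - 16·x^8)·Dx^3  (order 3).
h: a_k = 4, 0, 8, 52/3, 20, 96/5, …
ICs: h(0) = 4, h′(0) = 0, h′′(0) = 16.

f: a_k = 0, -4, 0, 16/3, 0, -64/5, …
g: a_k = 4, 4, 8, 12, 20, 32, …
Weyl lclm of L_f,L_g ⇒ L₀ (ord ≤ 3).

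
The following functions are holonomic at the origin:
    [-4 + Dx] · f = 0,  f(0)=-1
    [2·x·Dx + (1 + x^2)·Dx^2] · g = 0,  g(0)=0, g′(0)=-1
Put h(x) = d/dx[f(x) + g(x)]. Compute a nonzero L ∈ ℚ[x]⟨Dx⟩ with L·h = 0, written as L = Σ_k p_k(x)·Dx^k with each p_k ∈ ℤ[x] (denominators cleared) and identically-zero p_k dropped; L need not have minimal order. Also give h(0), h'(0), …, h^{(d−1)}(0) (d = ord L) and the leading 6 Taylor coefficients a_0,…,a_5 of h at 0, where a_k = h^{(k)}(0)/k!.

L = (4 - 16·x - 12·x^2 - 16·x^3) + (-9 - 13·x^2 - 8·x^4)·Dx + (2 + x + 4·x^2 + x^3 + 2·x^4)·Dx^2  (order 2).
h: a_k = -5, -16, -31, -128/3, -131/3, -512/15, …
ICs: h(0) = -5, h′(0) = -16.

f: a_k = -1, -4, -8, -32/3, -32/3, -128/15, …
g: a_k = 0, -1, 0, 1/3, 0, -1/5, …
Weyl lclm of L_f,L_g ⇒ L₀ (ord ≤ 3).
Differentiate: ansatz ord ≤ ord L₀ ⇒ L.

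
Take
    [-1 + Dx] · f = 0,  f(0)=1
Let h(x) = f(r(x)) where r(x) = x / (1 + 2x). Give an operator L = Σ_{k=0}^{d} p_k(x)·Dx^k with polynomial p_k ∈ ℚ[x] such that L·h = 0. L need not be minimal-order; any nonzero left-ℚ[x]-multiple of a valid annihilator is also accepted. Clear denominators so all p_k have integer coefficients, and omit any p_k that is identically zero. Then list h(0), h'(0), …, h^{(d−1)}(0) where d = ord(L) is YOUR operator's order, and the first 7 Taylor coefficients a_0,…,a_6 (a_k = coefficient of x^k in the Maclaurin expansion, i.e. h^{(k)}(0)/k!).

f: a_k = 1, 1, 1/2, 1/6, 1/24, 1/120, 1/720, …
f∘r: x↦r, Dx↦Dx/r' in L_f ⇒ L₀.
L = -1 + (1 + 4·x + 4·x^2)·Dx  (order 1).
h: a_k = 1, 1, -3/2, 13/6, -71/24, 147/40, -2699/720, …
ICs: h(0) = 1.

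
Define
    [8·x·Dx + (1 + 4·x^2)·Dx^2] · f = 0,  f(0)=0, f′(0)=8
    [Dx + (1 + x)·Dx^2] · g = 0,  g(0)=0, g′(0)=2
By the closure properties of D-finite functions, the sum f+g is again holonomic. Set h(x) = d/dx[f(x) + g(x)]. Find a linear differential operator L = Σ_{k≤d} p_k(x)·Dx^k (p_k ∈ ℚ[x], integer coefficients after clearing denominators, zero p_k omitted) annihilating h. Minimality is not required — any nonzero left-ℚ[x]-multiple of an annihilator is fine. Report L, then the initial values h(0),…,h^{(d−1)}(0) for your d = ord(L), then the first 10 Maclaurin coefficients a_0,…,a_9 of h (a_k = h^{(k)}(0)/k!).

L = (-8 - 24·x + 96·x^2 + 32·x^3) + (-10 - 16·x + 72·x^2 + 192·x^3 + 64·x^4)·Dx + (-1 + 7·x + 8·x^2 + 32·x^3 + 48·x^4 + 16·x^5)·Dx^2  (order 2).
h: a_k = 10, -2, -30, -2, 130, -2, -510, -2, 2050, -2, …
ICs: h(0) = 10, h′(0) = -2.

f: a_k = 0, 8, 0, -32/3, 0, 128/5, 0, -512/7, 0, 2048/9, …
g: a_k = 0, 2, -1, 2/3, -1/2, 2/5, -1/3, 2/7, -1/4, 2/9, …
Weyl lclm of L_f,L_g ⇒ L₀ (ord ≤ 4).
Derive L from L₀ (diff closure).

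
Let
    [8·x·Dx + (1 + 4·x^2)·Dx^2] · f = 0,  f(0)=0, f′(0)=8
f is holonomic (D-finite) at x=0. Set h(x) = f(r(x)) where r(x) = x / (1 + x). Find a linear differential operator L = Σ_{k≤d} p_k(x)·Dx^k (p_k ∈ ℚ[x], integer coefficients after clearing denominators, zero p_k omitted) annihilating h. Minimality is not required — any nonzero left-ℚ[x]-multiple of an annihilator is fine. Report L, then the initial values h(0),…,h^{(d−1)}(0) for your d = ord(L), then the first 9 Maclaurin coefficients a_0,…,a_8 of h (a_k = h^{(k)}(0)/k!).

L = (2 + 10·x)·Dx + (1 + 2·x + 5·x^2)·Dx^2  (order 2).
h: a_k = 0, 8, -8, -8/3, 24, -152/5, -88/3, 1112/7, -168, …
ICs: h(0) = 0, h′(0) = 8.

f: a_k = 0, 8, 0, -32/3, 0, 128/5, 0, -512/7, 0, …
Change of var in L_f (x↦r) gives L₀.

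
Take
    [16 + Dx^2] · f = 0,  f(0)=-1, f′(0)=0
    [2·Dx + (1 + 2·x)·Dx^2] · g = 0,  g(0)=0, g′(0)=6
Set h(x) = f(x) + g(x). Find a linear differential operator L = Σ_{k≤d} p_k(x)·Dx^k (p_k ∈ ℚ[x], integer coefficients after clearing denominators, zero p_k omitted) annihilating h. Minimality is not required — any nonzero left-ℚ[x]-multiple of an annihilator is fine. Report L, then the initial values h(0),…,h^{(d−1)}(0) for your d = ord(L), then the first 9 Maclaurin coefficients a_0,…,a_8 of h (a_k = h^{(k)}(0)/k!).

L = (160 + 256·x + 256·x^2)·Dx + (48 + 224·x + 384·x^2 + 256·x^3)·Dx^2 + (10 + 16·x + 16·x^2)·Dx^3 + (3 + 14·x + 24·x^2 + 16·x^3)·Dx^4  (order 4).
h: a_k = -1, 6, 2, 8, -68/3, 96/5, -1184/45, 384/7, -30752/315, …
ICs: h(0) = -1, h′(0) = 6, h′′(0) = 4, h′′′(0) = 48.

f: a_k = -1, 0, 8, 0, -32/3, 0, 256/45, 0, -512/315, …
g: a_k = 0, 6, -6, 8, -12, 96/5, -32, 384/7, -96, …
h₀=f+g: left-lcm gives L₀, ord ≤ 4.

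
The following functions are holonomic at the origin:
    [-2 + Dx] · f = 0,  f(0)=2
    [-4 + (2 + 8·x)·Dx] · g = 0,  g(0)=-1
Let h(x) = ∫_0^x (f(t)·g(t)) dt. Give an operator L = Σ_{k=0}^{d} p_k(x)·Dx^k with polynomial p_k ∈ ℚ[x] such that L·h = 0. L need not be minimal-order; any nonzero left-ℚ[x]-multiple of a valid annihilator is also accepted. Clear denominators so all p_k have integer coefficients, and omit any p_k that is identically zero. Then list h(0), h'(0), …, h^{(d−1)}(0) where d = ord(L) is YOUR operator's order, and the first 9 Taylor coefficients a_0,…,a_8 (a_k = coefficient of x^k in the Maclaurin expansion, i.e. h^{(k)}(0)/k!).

f: a_k = 2, 4, 4, 8/3, 4/3, 8/15, 8/45, 16/315, 4/315, …
g: a_k = -1, -2, 2, -4, 10, -28, 84, -264, 858, …
L₀ := L_f ⊗_s L_g (sym. prod.), ord ≤ 1.
∫: right-multiply L₀ by Dx.
L = (-4 - 8·x)·Dx + (1 + 4·x)·Dx^2  (order 2).
h: a_k = 0, -2, -4, -8/3, -8/3, 16/15, -224/45, 3904/315, -11104/315, …
ICs: h(0) = 0, h′(0) = -2.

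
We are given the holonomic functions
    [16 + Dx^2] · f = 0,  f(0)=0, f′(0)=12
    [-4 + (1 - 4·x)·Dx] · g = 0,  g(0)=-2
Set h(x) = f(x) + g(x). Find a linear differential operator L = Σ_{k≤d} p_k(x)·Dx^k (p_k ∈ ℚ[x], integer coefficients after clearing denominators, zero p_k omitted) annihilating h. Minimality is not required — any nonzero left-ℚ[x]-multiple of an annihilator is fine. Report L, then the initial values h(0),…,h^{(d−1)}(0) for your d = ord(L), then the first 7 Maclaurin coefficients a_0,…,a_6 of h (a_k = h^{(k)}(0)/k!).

L = (-448 + 512·x - 1024·x^2) + (48 - 320·x + 768·x^2 - 1024·x^3)·Dx + (-28 + 32·x - 64·x^2)·Dx^2 + (3 - 20·x + 48·x^2 - 64·x^3)·Dx^3  (order 3).
h: a_k = -2, 4, -32, -160, -512, -10112/5, -8192, …
ICs: h(0) = -2, h′(0) = 4, h′′(0) = -64.

f: a_k = 0, 12, 0, -32, 0, 128/5, 0, …
g: a_k = -2, -8, -32, -128, -512, -2048, -8192, …
f+g: L₀ = lclm(L_f,L_g), ord ≤ 2+1.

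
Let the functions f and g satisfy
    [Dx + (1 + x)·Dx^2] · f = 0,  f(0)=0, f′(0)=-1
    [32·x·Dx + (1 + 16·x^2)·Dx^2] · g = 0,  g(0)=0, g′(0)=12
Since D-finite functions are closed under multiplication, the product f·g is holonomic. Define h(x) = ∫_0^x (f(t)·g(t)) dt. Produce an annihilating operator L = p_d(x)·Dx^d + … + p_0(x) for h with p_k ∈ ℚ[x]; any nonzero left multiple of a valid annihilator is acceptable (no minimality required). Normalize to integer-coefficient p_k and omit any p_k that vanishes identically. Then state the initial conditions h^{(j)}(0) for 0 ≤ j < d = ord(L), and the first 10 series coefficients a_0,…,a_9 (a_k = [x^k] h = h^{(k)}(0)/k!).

f: a_k = 0, -1, 1/2, -1/3, 1/4, -1/5, 1/6, -1/7, 1/8, -1/9, …
g: a_k = 0, 12, 0, -64, 0, 3072/5, 0, -49152/7, 0, 262144/3, …
L₀ := L_f ⊗_s L_g (sym. prod.), ord ≤ 4.
Integrate: L := L₀·Dx.
L = (4224 + 8384·x + 204800·x^2 + 531456·x^3 + 491520·x^4 + 212992·x^5 + 262144·x^7)·Dx^2 + (4098 + 28864·x + 258368·x^2 + 1045504·x^3 + 1798144·x^4 + 1523712·x^5 + 573440·x^6 + 786432·x^7 + 917504·x^8)·Dx^3 + (132 + 8644·x + 37632·x^2 + 196032·x^3 + 614400·x^4 + 955392·x^5 + 786432·x^6 + 540672·x^7 + 786432·x^8 + 524288·x^9)·Dx^4 + (65 + 258·x + 2497·x^2 + 8576·x^3 + 30336·x^4 + 76800·x^5 + 118272·x^6 + 98304·x^7 + 98304·x^8 + 131072·x^9 + 65536·x^10)·Dx^5  (order 5).
h: a_k = 0, 0, 0, -4, 3/2, 12, -29/6, -1276/15, 733/20, 2276/3, …
ICs: h(0) = 0, h′(0) = 0, h′′(0) = 0, h′′′(0) = -24, h′′′′(0) = 36.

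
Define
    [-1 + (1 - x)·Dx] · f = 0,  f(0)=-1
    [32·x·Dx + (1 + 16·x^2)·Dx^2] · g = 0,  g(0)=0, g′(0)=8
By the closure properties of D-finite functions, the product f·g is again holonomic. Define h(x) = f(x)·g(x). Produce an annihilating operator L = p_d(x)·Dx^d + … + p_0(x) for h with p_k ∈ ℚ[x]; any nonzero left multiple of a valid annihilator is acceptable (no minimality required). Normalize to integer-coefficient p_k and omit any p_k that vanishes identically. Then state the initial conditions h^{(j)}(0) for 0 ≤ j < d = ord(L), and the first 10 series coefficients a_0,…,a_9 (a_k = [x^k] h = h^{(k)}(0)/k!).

L = 32·x + (2 - 32·x + 64·x^2)·Dx + (-1 + x - 16·x^2 + 16·x^3)·Dx^2  (order 2).
h: a_k = 0, -8, -8, 104/3, 104/3, -5624/15, -5624/15, 452152/105, 452152/105, -16993624/315, …
ICs: h(0) = 0, h′(0) = -8.

f: a_k = -1, -1, -1, -1, -1, -1, -1, -1, -1, -1, …
g: a_k = 0, 8, 0, -128/3, 0, 2048/5, 0, -32768/7, 0, 524288/9, …
Product ⇒ symmetric product L₀, ord ≤ 2.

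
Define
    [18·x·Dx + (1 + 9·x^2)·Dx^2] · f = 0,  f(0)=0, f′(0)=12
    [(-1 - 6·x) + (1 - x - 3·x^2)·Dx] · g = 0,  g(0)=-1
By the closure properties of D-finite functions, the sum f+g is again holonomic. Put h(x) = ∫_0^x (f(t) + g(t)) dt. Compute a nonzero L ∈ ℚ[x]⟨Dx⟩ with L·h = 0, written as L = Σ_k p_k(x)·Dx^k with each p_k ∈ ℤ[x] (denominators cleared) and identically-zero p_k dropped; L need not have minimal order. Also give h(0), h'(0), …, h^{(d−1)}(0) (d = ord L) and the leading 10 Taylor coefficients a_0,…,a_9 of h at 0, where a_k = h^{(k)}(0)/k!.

L = (72 - 288·x - 4428·x^2 - 9720·x^3 - 33534·x^4 - 13122·x^6)·Dx^2 + (-30 - 180·x - 144·x^2 - 1728·x^3 - 9153·x^4 - 23814·x^5 - 2187·x^6 - 13122·x^7)·Dx^3 + (4 + 14·x + 114·x^2 - 36·x^3 + 459·x^4 - 1539·x^5 - 2430·x^6 - 729·x^7 - 2187·x^8)·Dx^4  (order 4).
h: a_k = 0, -1, 11/2, -4/3, -43/4, -19/5, 386/15, -97/7, -10267/56, -508/9, …
ICs: h(0) = 0, h′(0) = -1, h′′(0) = 11, h′′′(0) = -8.

f: a_k = 0, 12, 0, -36, 0, 972/5, 0, -8748/7, 0, 8748, …
g: a_k = -1, -1, -4, -7, -19, -40, -97, -217, -508, -1159, …
h₀=f+g: left-lcm gives L₀, ord ≤ 3.
h=∫h₀ ⇒ L = L₀·Dx.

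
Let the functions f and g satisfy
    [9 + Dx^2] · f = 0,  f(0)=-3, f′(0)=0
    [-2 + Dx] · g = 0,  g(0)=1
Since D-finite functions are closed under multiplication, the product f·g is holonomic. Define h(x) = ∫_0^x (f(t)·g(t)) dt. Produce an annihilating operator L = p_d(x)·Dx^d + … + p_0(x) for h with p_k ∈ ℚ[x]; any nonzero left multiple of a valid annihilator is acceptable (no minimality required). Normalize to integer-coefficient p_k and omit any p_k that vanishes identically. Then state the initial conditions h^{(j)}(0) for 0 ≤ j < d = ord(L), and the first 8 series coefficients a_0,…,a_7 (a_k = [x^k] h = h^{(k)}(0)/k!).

f: a_k = -3, 0, 27/2, 0, -81/8, 0, 243/80, 0, …
g: a_k = 1, 2, 2, 4/3, 2/3, 4/15, 4/45, 8/315, …
L₀ := L_f ⊗_s L_g (sym. prod.), ord ≤ 2.
h=∫h₀ ⇒ L = L₀·Dx.
L = 13·Dx - 4·Dx^2 + Dx^3  (order 3).
h: a_k = 0, -3, -3, 5/2, 23/4, 119/40, -61/120, -407/336, …
ICs: h(0) = 0, h′(0) = -3, h′′(0) = -6.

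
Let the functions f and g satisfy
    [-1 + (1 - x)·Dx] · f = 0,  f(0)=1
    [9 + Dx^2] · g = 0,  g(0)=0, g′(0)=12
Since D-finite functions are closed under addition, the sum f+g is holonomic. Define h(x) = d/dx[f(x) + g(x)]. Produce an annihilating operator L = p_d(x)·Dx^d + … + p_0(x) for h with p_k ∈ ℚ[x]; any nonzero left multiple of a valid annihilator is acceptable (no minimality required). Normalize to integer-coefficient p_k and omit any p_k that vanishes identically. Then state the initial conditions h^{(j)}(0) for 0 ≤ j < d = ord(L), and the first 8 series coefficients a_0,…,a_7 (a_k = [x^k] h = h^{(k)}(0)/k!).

L = (126 - 108·x + 54·x^2) + (-45 + 99·x - 81·x^2 + 27·x^3)·Dx + (14 - 12·x + 6·x^2)·Dx^2 + (-5 + 11·x - 9·x^2 + 3·x^3)·Dx^3  (order 3).
h: a_k = 13, 2, -51, 4, 91/2, 6, -103/20, 8, …
ICs: h(0) = 13, h′(0) = 2, h′′(0) = -102.

f: a_k = 1, 1, 1, 1, 1, 1, 1, 1, …
g: a_k = 0, 12, 0, -18, 0, 81/10, 0, -243/140, …
Weyl lclm of L_f,L_g ⇒ L₀ (ord ≤ 3).
Derive L from L₀ (diff closure).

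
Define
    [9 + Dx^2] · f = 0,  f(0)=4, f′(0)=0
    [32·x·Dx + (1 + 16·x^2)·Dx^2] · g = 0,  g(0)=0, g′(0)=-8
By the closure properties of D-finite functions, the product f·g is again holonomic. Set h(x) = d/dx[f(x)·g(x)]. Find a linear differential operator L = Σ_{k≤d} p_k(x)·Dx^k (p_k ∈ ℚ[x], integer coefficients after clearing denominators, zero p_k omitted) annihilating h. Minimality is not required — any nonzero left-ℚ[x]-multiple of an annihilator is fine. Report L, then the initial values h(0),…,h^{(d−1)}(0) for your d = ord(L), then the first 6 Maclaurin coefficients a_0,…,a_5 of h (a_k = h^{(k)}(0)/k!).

L = (2922993 + 113986656·x^2 + 3239661312·x^4 + 5952061440·x^6 + 4156489728·x^8 - 7644119040·x^10 + 110075314176·x^12) + (1760832·x + 128480256·x^3 + 1888911360·x^5 + 5308416000·x^7 + 15288238080·x^9 + 48922361856·x^11)·Dx + (341202 + 13887168·x^2 + 389230080·x^4 + 940474368·x^6 + 1603141632·x^8 + 3737124864·x^10 + 24461180928·x^12)·Dx^2 + (195648·x + 14275584·x^3 + 209879040·x^5 + 589824000·x^7 + 1698693120·x^9 + 5435817984·x^11)·Dx^3 + (1825 + 135776·x^2 + 3251968·x^4 + 31014912·x^6 + 126812160·x^8 + 509607936·x^10 + 1358954496·x^12)·Dx^4  (order 4).
h: a_k = -32, 0, 944, 0, -12572, 0, …
ICs: h(0) = -32, h′(0) = 0, h′′(0) = 1888, h′′′(0) = 0.

f: a_k = 4, 0, -18, 0, 27/2, 0, …
g: a_k = 0, -8, 0, 128/3, 0, -2048/5, …
Product ⇒ symmetric product L₀, ord ≤ 4.
h=h₀': d/dx-closure on L₀ ⇒ L.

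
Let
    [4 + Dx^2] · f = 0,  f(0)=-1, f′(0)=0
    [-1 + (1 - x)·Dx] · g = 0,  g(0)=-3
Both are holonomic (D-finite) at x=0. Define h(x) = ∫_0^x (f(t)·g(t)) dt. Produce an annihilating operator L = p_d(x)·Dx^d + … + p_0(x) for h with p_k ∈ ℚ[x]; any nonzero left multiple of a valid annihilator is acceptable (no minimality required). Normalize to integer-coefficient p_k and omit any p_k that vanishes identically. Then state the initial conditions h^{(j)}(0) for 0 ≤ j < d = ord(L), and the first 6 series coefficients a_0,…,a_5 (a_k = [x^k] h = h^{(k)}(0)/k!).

f: a_k = -1, 0, 2, 0, -2/3, 0, …
g: a_k = -3, -3, -3, -3, -3, -3, …
h₀=f·g: eliminate ⇒ L₀, order ≤ 2·1.
∫: right-multiply L₀ by Dx.
L = (-4 + 4·x)·Dx + 2·Dx^2 + (-1 + x)·Dx^3  (order 3).
h: a_k = 0, 3, 3/2, -1, -3/4, -1/5, …
ICs: h(0) = 0, h′(0) = 3, h′′(0) = 3.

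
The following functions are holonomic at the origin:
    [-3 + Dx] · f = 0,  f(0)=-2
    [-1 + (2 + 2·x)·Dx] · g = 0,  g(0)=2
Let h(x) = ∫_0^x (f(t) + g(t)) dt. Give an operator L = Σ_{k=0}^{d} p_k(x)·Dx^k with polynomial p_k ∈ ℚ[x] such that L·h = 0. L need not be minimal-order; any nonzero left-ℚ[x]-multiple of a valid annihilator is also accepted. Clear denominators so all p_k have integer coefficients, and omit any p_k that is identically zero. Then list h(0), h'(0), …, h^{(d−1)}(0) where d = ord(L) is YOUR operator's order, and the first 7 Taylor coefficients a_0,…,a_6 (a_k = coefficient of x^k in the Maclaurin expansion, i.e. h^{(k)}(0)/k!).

L = (21 + 18·x)·Dx + (-37 - 72·x - 36·x^2)·Dx^2 + (10 + 22·x + 12·x^2)·Dx^3  (order 3).
h: a_k = 0, 0, -5/2, -37/12, -71/32, -437/320, -2557/3840, …
ICs: h(0) = 0, h′(0) = 0, h′′(0) = -5.

f: a_k = -2, -6, -9, -9, -27/4, -81/20, -81/40, …
g: a_k = 2, 1, -1/4, 1/8, -5/64, 7/128, -21/512, …
f+g: L₀ = lclm(L_f,L_g), ord ≤ 1+1.
∫: right-multiply L₀ by Dx.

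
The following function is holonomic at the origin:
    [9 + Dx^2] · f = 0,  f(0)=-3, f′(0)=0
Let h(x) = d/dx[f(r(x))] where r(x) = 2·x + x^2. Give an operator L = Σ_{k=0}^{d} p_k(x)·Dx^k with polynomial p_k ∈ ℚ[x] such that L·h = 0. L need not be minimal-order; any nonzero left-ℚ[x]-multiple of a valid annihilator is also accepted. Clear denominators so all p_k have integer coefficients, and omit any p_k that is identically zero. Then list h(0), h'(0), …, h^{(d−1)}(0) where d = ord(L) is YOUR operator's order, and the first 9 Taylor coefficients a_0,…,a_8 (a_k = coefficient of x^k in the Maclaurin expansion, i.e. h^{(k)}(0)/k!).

L = (39 + 144·x + 216·x^2 + 144·x^3 + 36·x^4) + (-3 - 3·x)·Dx + (1 + 2·x + x^2)·Dx^2  (order 2).
h: a_k = 0, 108, 162, -594, -1620, -1458/5, 17577/5, 166293/35, -4374/35, …
ICs: h(0) = 0, h′(0) = 108.

f: a_k = -3, 0, 27/2, 0, -81/8, 0, 243/80, 0, -2187/4480, …
h₀=f(r): pull back L_f along r ⇒ L₀.
Derive L from L₀ (diff closure).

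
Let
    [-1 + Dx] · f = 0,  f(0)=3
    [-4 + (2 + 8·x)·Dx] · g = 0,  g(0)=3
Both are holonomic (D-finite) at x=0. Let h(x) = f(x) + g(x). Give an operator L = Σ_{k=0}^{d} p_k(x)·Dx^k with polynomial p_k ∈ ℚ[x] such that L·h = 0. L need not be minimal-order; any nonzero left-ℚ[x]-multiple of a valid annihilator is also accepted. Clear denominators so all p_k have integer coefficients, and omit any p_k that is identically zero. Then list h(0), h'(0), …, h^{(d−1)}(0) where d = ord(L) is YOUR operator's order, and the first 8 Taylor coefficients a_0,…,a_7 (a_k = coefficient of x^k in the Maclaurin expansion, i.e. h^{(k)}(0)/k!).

f: a_k = 3, 3, 3/2, 1/2, 1/8, 1/40, 1/240, 1/1680, …
g: a_k = 3, 6, -6, 12, -30, 84, -252, 792, …
Weyl lclm of L_f,L_g ⇒ L₀ (ord ≤ 2).
L = (6 + 8·x) + (-5 - 8·x - 16·x^2)·Dx + (-1 + 16·x^2)·Dx^2  (order 2).
h: a_k = 6, 9, -9/2, 25/2, -239/8, 3361/40, -60479/240, 1330561/1680, …
ICs: h(0) = 6, h′(0) = 9.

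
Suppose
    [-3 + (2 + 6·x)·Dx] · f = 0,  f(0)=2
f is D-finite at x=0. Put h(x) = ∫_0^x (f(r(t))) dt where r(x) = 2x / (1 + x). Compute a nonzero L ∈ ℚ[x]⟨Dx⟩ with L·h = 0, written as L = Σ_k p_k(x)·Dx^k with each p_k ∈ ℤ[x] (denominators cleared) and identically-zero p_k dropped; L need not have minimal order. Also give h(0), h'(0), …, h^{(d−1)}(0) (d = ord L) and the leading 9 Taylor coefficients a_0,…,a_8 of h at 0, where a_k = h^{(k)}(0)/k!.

f: a_k = 2, 3, -9/4, 27/8, -405/64, 1701/128, -15309/512, 72171/1024, -2814669/16384, …
Change of var in L_f (x↦r) gives L₀.
Integrate: L := L₀·Dx.
L = -3·Dx + (1 + 8·x + 7·x^2)·Dx^2  (order 2).
h: a_k = 0, 2, 3, -5, 51/4, -861/20, 1379/8, -6141/8, 234975/64, …
ICs: h(0) = 0, h′(0) = 2.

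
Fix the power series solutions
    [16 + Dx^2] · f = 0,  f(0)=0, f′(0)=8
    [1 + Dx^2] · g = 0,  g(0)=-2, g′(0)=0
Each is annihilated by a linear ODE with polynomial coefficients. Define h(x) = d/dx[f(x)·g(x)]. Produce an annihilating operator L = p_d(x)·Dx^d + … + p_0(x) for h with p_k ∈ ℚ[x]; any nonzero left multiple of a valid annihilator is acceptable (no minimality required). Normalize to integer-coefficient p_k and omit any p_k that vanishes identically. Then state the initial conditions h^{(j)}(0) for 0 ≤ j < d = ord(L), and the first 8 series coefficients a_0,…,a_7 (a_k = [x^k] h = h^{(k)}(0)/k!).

L = 225 + 34·Dx^2 + Dx^4  (order 4).
h: a_k = -16, 0, 152, 0, -842/3, 0, 10039/45, 0, …
ICs: h(0) = -16, h′(0) = 0, h′′(0) = 304, h′′′(0) = 0.

f: a_k = 0, 8, 0, -64/3, 0, 256/15, 0, -2048/315, …
g: a_k = -2, 0, 1, 0, -1/12, 0, 1/360, 0, …
L₀ := L_f ⊗_s L_g (sym. prod.), ord ≤ 4.
h₀' ⇒ L via d/dx closure of L₀.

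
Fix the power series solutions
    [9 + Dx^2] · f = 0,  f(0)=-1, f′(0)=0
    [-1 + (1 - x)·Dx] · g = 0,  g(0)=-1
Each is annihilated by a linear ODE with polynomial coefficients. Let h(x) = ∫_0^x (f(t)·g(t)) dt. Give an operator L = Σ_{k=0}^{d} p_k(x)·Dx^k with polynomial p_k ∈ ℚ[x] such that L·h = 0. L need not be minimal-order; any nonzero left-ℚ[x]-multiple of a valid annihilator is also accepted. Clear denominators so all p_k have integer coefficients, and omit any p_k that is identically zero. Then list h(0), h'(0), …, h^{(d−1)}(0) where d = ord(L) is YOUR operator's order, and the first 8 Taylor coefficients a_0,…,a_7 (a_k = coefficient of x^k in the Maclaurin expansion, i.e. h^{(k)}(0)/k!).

L = (-9 + 9·x)·Dx + 2·Dx^2 + (-1 + x)·Dx^3  (order 3).
h: a_k = 0, 1, 1/2, -7/6, -7/8, -1/40, -1/48, -13/80, …
ICs: h(0) = 0, h′(0) = 1, h′′(0) = 1.

f: a_k = -1, 0, 9/2, 0, -27/8, 0, 81/80, 0, …
g: a_k = -1, -1, -1, -1, -1, -1, -1, -1, …
L₀ := L_f ⊗_s L_g (sym. prod.), ord ≤ 2.
h=∫h₀ ⇒ L = L₀·Dx.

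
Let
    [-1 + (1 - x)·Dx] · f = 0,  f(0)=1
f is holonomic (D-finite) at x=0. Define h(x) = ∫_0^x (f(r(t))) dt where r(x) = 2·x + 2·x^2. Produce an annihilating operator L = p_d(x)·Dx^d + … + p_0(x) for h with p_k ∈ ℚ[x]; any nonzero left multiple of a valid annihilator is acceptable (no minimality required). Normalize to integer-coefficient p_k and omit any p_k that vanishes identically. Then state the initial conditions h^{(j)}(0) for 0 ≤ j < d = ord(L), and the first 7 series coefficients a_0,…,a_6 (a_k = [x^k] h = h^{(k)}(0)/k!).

f: a_k = 1, 1, 1, 1, 1, 1, 1, …
Substitute x→r, Dx→(1/r')Dx; clear ⇒ L₀.
h=∫₀ˣh₀: take L = L₀·Dx.
L = (2 + 4·x)·Dx + (-1 + 2·x + 2·x^2)·Dx^2  (order 2).
h: a_k = 0, 1, 1, 2, 4, 44/5, 20, …
ICs: h(0) = 0, h′(0) = 1.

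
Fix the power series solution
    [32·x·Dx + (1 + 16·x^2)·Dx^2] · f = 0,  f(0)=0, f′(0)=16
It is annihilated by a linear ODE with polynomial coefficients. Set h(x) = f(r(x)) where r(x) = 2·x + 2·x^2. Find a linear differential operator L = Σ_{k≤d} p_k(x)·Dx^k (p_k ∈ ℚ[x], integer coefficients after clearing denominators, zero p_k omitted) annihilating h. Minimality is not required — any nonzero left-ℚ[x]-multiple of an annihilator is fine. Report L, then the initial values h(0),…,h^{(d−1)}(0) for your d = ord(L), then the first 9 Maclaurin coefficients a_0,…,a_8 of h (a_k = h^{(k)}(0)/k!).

L = (-2 + 128·x + 512·x^2 + 768·x^3 + 384·x^4)·Dx + (1 + 2·x + 64·x^2 + 256·x^3 + 320·x^4 + 128·x^5)·Dx^2  (order 2).
h: a_k = 0, 32, 32, -2048/3, -2048, 120832/5, 391168/3, -6553600/7, -8126464, …
ICs: h(0) = 0, h′(0) = 32.

f: a_k = 0, 16, 0, -256/3, 0, 4096/5, 0, -65536/7, 0, …
Change of var in L_f (x↦r) gives L₀.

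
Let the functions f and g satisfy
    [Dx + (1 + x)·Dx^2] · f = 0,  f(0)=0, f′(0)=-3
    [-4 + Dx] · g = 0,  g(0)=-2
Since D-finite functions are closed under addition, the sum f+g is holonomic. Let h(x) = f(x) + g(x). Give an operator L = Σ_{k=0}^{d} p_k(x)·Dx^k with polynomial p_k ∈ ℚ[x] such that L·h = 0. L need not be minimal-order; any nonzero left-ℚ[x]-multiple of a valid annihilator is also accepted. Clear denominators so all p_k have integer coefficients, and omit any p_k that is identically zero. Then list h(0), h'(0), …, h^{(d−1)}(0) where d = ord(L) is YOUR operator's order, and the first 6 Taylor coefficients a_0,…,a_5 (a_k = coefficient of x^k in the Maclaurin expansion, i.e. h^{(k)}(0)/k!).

f: a_k = 0, -3, 3/2, -1, 3/4, -3/5, …
g: a_k = -2, -8, -16, -64/3, -64/3, -256/15, …
Weyl lclm of L_f,L_g ⇒ L₀ (ord ≤ 3).
L = (-24 - 16·x)·Dx + (-14 - 32·x - 16·x^2)·Dx^2 + (5 + 9·x + 4·x^2)·Dx^3  (order 3).
h: a_k = -2, -11, -29/2, -67/3, -247/12, -53/3, …
ICs: h(0) = -2, h′(0) = -11, h′′(0) = -29.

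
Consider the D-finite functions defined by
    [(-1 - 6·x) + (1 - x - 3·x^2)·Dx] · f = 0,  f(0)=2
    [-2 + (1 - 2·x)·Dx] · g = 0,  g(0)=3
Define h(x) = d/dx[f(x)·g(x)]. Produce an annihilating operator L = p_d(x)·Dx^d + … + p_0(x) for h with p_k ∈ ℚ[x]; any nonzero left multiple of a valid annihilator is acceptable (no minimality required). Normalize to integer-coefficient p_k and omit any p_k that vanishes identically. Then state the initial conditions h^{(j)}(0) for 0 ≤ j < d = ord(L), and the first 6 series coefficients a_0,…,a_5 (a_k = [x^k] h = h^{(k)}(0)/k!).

L = (20 - 18·x - 102·x^2 - 96·x^3 + 432·x^4) + (-3 + 7·x + 27·x^2 - 70·x^3 - 30·x^4 + 108·x^5)·Dx  (order 1).
h: a_k = 18, 120, 486, 1752, 5580, 16884, …
ICs: h(0) = 18.

f: a_k = 2, 2, 8, 14, 38, 80, …
g: a_k = 3, 6, 12, 24, 48, 96, …
f·g: L₀ = L_f ⊗_s L_g, ord ≤ 1·1.
h=h₀': d/dx-closure on L₀ ⇒ L.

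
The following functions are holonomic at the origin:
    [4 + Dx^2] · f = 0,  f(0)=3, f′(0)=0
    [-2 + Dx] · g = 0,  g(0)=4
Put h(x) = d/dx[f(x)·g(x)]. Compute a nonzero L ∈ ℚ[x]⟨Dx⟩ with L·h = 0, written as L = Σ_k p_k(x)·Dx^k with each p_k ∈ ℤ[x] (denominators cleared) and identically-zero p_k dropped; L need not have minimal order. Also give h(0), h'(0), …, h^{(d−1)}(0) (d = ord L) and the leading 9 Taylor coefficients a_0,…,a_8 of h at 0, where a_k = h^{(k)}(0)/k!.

L = 8 - 4·Dx + Dx^2  (order 2).
h: a_k = 24, 0, -96, -128, -64, 0, 256/15, 1024/105, 256/105, …
ICs: h(0) = 24, h′(0) = 0.

f: a_k = 3, 0, -6, 0, 2, 0, -4/15, 0, 2/105, …
g: a_k = 4, 8, 8, 16/3, 8/3, 16/15, 16/45, 32/315, 8/315, …
h₀=f·g: eliminate ⇒ L₀, order ≤ 2·1.
h=h₀': d/dx-closure on L₀ ⇒ L.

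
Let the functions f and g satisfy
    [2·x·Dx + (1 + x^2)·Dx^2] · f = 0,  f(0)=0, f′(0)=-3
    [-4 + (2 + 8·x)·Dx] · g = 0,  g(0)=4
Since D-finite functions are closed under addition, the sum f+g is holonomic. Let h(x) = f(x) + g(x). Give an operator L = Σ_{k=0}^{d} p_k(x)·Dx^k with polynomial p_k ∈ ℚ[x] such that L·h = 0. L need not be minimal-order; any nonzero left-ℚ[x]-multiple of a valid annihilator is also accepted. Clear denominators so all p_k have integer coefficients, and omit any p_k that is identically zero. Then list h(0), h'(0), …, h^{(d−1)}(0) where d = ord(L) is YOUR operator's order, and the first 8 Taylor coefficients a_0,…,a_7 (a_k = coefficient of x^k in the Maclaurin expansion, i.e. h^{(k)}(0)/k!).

L = (-4 - 40·x + 12·x^2 + 24·x^3)·Dx + (-14 - 16·x - 50·x^2 + 48·x^3 + 84·x^4)·Dx^2 + (-2 - 6·x + 12·x^2 + 18·x^3 + 14·x^4 + 24·x^5)·Dx^3  (order 3).
h: a_k = 4, 5, -8, 17, -40, 557/5, -336, 7395/7, …
ICs: h(0) = 4, h′(0) = 5, h′′(0) = -16.

f: a_k = 0, -3, 0, 1, 0, -3/5, 0, 3/7, …
g: a_k = 4, 8, -8, 16, -40, 112, -336, 1056, …
L₀ := lclm(L_f,L_g); ord L₀ ≤ 2+1.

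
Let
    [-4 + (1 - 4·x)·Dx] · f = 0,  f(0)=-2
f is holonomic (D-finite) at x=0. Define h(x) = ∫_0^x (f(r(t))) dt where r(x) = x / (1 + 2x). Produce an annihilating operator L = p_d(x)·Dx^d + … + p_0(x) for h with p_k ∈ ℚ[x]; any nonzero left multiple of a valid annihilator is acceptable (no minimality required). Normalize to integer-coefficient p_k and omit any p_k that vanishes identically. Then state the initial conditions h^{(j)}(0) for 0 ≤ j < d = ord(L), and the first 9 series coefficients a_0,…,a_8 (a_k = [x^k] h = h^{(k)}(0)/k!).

L = 4·Dx + (-1 + 4·x^2)·Dx^2  (order 2).
h: a_k = 0, -2, -4, -16/3, -8, -64/5, -64/3, -256/7, -64, …
ICs: h(0) = 0, h′(0) = -2.

f: a_k = -2, -8, -32, -128, -512, -2048, -8192, -32768, -131072, …
Change of var in L_f (x↦r) gives L₀.
Integrate: L := L₀·Dx.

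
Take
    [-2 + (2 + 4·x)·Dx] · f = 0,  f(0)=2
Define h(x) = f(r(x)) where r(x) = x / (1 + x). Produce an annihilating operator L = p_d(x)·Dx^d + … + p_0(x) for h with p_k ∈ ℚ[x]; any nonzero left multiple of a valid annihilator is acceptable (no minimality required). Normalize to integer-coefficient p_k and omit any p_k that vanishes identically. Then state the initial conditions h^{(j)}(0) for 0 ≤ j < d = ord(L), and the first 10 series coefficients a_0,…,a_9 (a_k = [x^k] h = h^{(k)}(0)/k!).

f: a_k = 2, 2, -1, 1, -5/4, 7/4, -21/8, 33/8, -429/64, 715/64, …
L₀ from L_f via x↦r, Dx↦r'^{-1}Dx.
L = -1 + (1 + 4·x + 3·x^2)·Dx  (order 1).
h: a_k = 2, 2, -3, 5, -37/4, 75/4, -327/8, 753/8, -14445/64, 35699/64, …
ICs: h(0) = 2.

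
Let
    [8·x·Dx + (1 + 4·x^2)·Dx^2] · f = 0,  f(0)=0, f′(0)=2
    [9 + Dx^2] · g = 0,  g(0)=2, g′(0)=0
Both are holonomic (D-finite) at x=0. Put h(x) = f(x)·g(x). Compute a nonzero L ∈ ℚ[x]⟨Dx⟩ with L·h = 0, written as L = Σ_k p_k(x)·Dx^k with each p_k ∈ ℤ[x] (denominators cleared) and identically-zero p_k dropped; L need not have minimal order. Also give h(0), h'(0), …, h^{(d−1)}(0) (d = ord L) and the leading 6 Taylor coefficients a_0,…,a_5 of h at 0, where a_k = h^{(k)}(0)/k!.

L = (2925 + 31536·x^2 + 95904·x^4 + 186624·x^6 + 186624·x^8) + (2448·x + 20160·x^3 + 62208·x^5 + 82944·x^7)·Dx + (442 + 5088·x^2 + 19008·x^4 + 41472·x^6 + 41472·x^8)·Dx^2 + (272·x + 2240·x^3 + 6912·x^5 + 9216·x^7)·Dx^3 + (13 + 176·x^2 + 928·x^4 + 2304·x^6 + 2304·x^8)·Dx^4  (order 4).
h: a_k = 0, 4, 0, -70/3, 0, 503/10, …
ICs: h(0) = 0, h′(0) = 4, h′′(0) = 0, h′′′(0) = -140.

f: a_k = 0, 2, 0, -8/3, 0, 32/5, …
g: a_k = 2, 0, -9, 0, 27/4, 0, …
Sym-product of L_f,L_g gives L₀ (≤ ord 4).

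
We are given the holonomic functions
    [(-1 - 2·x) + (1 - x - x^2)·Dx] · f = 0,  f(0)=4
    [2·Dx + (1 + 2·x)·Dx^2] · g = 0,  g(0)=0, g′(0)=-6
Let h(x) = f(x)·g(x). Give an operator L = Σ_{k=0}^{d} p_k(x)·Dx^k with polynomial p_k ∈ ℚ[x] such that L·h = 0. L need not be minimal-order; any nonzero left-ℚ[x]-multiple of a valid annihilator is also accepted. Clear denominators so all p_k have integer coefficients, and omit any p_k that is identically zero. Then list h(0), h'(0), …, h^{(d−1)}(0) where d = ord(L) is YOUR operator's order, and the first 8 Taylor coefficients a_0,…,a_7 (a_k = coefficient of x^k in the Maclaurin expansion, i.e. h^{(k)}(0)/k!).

L = (4 + 8·x) + (10·x + 10·x^2)·Dx + (-1 - x + 3·x^2 + 2·x^3)·Dx^2  (order 2).
h: a_k = 0, -24, 0, -56, -8, -704/5, -104/5, -13336/35, …
ICs: h(0) = 0, h′(0) = -24.

f: a_k = 4, 4, 8, 12, 20, 32, 52, 84, …
g: a_k = 0, -6, 6, -8, 12, -96/5, 32, -384/7, …
f·g: L₀ = L_f ⊗_s L_g, ord ≤ 1·2.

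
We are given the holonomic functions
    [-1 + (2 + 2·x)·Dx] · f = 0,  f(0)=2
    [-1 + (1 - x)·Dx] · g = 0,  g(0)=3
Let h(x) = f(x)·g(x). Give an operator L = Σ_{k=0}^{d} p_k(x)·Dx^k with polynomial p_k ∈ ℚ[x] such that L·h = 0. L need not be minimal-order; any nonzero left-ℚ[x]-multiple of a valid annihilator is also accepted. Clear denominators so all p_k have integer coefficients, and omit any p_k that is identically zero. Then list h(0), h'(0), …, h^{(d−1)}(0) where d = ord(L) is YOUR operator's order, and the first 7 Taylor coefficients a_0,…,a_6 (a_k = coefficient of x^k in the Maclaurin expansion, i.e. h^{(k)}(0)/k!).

L = (3 + x) + (-2 + 2·x^2)·Dx  (order 1).
h: a_k = 6, 9, 33/4, 69/8, 537/64, 1095/128, 4317/512, …
ICs: h(0) = 6.

f: a_k = 2, 1, -1/4, 1/8, -5/64, 7/128, -21/512, …
g: a_k = 3, 3, 3, 3, 3, 3, 3, …
f·g: L₀ = L_f ⊗_s L_g, ord ≤ 1·1.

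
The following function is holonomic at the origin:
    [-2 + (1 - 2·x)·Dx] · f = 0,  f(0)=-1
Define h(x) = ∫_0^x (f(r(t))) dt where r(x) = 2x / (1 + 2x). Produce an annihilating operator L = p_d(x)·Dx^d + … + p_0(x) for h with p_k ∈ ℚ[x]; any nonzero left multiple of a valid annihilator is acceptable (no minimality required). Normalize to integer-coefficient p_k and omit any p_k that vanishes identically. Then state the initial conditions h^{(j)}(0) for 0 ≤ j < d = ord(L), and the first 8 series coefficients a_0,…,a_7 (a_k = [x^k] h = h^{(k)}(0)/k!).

f: a_k = -1, -2, -4, -8, -16, -32, -64, -128, …
h₀=f(r): pull back L_f along r ⇒ L₀.
h=∫₀ˣh₀: take L = L₀·Dx.
L = 4·Dx + (-1 + 4·x^2)·Dx^2  (order 2).
h: a_k = 0, -1, -2, -8/3, -4, -32/5, -32/3, -128/7, …
ICs: h(0) = 0, h′(0) = -1.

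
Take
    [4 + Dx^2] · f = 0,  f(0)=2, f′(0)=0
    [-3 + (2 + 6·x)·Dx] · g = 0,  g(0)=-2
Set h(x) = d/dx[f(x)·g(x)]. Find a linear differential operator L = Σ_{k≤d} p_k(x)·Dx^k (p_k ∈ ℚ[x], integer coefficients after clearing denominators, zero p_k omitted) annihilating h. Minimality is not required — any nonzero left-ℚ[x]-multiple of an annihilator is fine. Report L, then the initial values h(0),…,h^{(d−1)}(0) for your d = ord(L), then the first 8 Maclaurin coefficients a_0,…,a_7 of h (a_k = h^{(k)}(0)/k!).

L = (1453 + 11712·x + 26784·x^2 + 27648·x^3 + 20736·x^4) + (132 - 756·x - 5184·x^2 - 5184·x^3)·Dx + (172 + 1416·x + 4428·x^2 + 6912·x^3 + 5184·x^4)·Dx^2  (order 2).
h: a_k = -6, 25, 63/4, 95/24, -5465/64, 435961/1920, -4933523/7680, 598666367/322560, …
ICs: h(0) = -6, h′(0) = 25.

f: a_k = 2, 0, -4, 0, 4/3, 0, -8/45, 0, …
g: a_k = -2, -3, 9/4, -27/8, 405/64, -1701/128, 15309/512, -72171/1024, …
h₀=f·g: eliminate ⇒ L₀, order ≤ 2·1.
h₀' ⇒ L via d/dx closure of L₀.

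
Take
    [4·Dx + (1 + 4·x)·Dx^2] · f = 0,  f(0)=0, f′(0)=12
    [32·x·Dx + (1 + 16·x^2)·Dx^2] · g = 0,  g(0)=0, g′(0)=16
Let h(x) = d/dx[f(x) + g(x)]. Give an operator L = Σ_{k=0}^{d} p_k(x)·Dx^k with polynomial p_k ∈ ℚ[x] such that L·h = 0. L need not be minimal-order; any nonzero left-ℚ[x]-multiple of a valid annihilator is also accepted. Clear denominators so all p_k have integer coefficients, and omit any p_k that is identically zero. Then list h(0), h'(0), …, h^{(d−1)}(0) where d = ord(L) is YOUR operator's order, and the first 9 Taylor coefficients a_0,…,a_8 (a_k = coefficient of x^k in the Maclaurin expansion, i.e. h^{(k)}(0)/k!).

f: a_k = 0, 12, -24, 64, -192, 3072/5, -2048, 49152/7, -24576, …
g: a_k = 0, 16, 0, -256/3, 0, 4096/5, 0, -65536/7, 0, …
L₀ := lclm(L_f,L_g); ord L₀ ≤ 2+2.
Differentiate: ansatz ord ≤ ord L₀ ⇒ L.
L = (-32 - 384·x + 1536·x^2 + 2048·x^3) + (-16 - 64·x + 3072·x^3 + 4096·x^4)·Dx + (-1 + 4·x + 32·x^2 + 128·x^3 + 768·x^4 + 1024·x^5)·Dx^2  (order 2).
h: a_k = 28, -48, -64, -768, 7168, -12288, -16384, -196608, 1835008, …
ICs: h(0) = 28, h′(0) = -48.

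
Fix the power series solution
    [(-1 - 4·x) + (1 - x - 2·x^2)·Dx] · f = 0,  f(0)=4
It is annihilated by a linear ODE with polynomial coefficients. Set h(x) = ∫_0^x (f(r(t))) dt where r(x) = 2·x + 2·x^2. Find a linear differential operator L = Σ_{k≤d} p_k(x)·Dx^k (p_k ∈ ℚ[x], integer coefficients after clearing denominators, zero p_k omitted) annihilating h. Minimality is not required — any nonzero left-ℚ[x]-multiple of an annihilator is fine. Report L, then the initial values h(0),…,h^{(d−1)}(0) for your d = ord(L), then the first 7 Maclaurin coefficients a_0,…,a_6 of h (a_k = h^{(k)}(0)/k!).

f: a_k = 4, 4, 12, 20, 44, 84, 172, …
L₀ from L_f via x↦r, Dx↦r'^{-1}Dx.
Integrate: L := L₀·Dx.
L = (2 + 20·x + 48·x^2 + 32·x^3)·Dx + (-1 + 2·x + 10·x^2 + 16·x^3 + 8·x^4)·Dx^2  (order 2).
h: a_k = 0, 4, 4, 56/3, 64, 1232/5, 2992/3, …
ICs: h(0) = 0, h′(0) = 4.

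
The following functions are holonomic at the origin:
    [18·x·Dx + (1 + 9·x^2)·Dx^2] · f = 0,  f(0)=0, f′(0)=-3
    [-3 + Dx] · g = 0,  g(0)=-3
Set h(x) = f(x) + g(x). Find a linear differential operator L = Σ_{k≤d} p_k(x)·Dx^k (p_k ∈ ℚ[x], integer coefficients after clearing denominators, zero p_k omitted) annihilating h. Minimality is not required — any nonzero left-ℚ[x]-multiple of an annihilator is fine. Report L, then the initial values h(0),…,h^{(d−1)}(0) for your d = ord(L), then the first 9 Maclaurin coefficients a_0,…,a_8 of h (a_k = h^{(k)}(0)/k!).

f: a_k = 0, -3, 0, 9, 0, -243/5, 0, 2187/7, 0, …
g: a_k = -3, -9, -27/2, -27/2, -81/8, -243/40, -243/80, -729/560, -2187/4480, …
f+g: L₀ = lclm(L_f,L_g), ord ≤ 2+1.
L = (18 - 108·x - 162·x^2)·Dx + (-9 + 27·x + 27·x^2 - 81·x^3)·Dx^2 + (1 + 3·x + 9·x^2 + 27·x^3)·Dx^3  (order 3).
h: a_k = -3, -12, -27/2, -9/2, -81/8, -2187/40, -243/80, 174231/560, -2187/4480, …
ICs: h(0) = -3, h′(0) = -12, h′′(0) = -27.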